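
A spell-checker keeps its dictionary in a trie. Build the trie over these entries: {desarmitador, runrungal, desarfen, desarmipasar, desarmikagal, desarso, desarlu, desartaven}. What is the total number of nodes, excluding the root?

Trace insertions, counting only characters that open a new branch:
  "desarmitador" → 12 new (d, e, s, a, r, m, i, t, a, d, o, r)
  "runrungal" → 9 new (r, u, n, r, u, n, g, a, l)
  "desarfen" → prefix "desar" already present; 3 new (f, e, n)
  "desarmipasar" → prefix "desarmi" already present; 5 new (p, a, s, a, r)
  "desarmikagal" → prefix "desarmi" already present; 5 new (k, a, g, a, l)
  "desarso" → prefix "desar" already present; 2 new (s, o)
  "desarlu" → prefix "desar" already present; 2 new (l, u)
  "desartaven" → prefix "desar" already present; 5 new (t, a, v, e, n)
Total nodes = 12 + 9 + 3 + 5 + 5 + 2 + 2 + 5 = 43

43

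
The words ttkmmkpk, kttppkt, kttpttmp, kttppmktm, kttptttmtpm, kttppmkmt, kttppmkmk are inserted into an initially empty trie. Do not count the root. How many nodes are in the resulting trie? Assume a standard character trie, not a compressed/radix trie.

31

Trie structure (* marks end of a word):
(root)
├─ k
│  └─ t
│     └─ t
│        └─ p
│           ├─ p
│           │  ├─ k
│           │  │  └─ t *
│           │  └─ m
│           │     └─ k
│           │        ├─ m
│           │        │  ├─ k *
│           │        │  └─ t *
│           │        └─ t
│           │           └─ m *
│           └─ t
│              └─ t
│                 ├─ m
│                 │  └─ p *
│                 └─ t
│                    └─ m
│                       └─ t
│                          └─ p
│                             └─ m *
└─ t
   └─ t
      └─ k
         └─ m
            └─ m
               └─ k
                  └─ p
                     └─ k *
Counting every labelled node above: 31.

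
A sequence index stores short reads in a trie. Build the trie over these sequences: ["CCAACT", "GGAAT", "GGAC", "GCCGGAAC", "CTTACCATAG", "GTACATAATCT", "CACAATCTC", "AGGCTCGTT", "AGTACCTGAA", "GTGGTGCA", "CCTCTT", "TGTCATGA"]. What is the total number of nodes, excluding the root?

Count nodes per top-level branch (shared prefixes stored once):
  'A'-branch (AGGCTCGTT, AGTACCTGAA): 17 nodes
  'C'-branch (CACAATCTC, CCAACT, CCTCTT, CTTACCATAG): 27 nodes
  'G'-branch (GCCGGAAC, GGAAT, GGAC, GTACATAATCT, GTGGTGCA): 29 nodes
  'T'-branch (TGTCATGA): 8 nodes
Sum: 81

81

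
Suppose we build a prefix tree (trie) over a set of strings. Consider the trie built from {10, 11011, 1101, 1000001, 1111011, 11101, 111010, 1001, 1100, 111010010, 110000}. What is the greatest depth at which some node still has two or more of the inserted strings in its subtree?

6

Equivalently: take the maximum, over all pairs, of their longest common prefix length.
e.g. "111010" and "111010010" share the prefix "111010" of length 6; no pair shares a longer one.
Longest shared-prefix length: 6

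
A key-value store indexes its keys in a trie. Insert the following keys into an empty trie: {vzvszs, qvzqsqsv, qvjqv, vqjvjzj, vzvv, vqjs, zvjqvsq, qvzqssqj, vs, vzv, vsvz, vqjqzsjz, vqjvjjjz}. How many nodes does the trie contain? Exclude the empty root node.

46

Trace insertions, counting only characters that open a new branch:
  "vzvszs" → 6 new (v, z, v, s, z, s)
  "qvzqsqsv" → 8 new (q, v, z, q, s, q, s, v)
  "qvjqv" → prefix "qv" already present; 3 new (j, q, v)
  "vqjvjzj" → prefix "v" already present; 6 new (q, j, v, j, z, j)
  "vzvv" → prefix "vzv" already present; 1 new (v)
  "vqjs" → prefix "vqj" already present; 1 new (s)
  "zvjqvsq" → 7 new (z, v, j, q, v, s, q)
  "qvzqssqj" → prefix "qvzqs" already present; 3 new (s, q, j)
  "vs" → prefix "v" already present; 1 new (s)
  "vzv" → prefix "vzv" already present; 0 new (none)
  "vsvz" → prefix "vs" already present; 2 new (v, z)
  "vqjqzsjz" → prefix "vqj" already present; 5 new (q, z, s, j, z)
  "vqjvjjjz" → prefix "vqjvj" already present; 3 new (j, j, z)
Total nodes = 6 + 8 + 3 + 6 + 1 + 1 + 7 + 3 + 1 + 0 + 2 + 5 + 3 = 46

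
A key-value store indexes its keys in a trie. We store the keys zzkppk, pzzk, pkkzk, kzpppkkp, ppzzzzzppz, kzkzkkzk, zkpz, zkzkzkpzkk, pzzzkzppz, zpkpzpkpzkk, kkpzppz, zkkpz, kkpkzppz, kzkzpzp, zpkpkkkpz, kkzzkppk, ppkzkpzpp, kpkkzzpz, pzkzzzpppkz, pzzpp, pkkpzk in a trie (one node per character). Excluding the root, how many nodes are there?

120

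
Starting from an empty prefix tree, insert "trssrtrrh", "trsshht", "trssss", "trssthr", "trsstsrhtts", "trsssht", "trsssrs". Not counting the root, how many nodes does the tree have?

27

Trace insertions, counting only characters that open a new branch:
  "trssrtrrh" → 9 new (t, r, s, s, r, t, r, r, h)
  "trsshht" → prefix "trss" already present; 3 new (h, h, t)
  "trssss" → prefix "trss" already present; 2 new (s, s)
  "trssthr" → prefix "trss" already present; 3 new (t, h, r)
  "trsstsrhtts" → prefix "trsst" already present; 6 new (s, r, h, t, t, s)
  "trsssht" → prefix "trsss" already present; 2 new (h, t)
  "trsssrs" → prefix "trsss" already present; 2 new (r, s)
Total nodes = 9 + 3 + 2 + 3 + 6 + 2 + 2 = 27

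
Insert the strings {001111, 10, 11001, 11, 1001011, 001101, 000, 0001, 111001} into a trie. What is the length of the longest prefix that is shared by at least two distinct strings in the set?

The deepest shared node is where two words last agree before diverging.
"001101" and "001111" agree on "0011" (4 characters) before diverging; nothing deeper is shared.
Longest shared-prefix length: 4

4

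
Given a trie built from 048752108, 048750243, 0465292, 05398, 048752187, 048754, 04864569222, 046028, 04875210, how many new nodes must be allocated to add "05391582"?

4

"0539" is already a path in the trie; the remaining "1582" must be added.
New nodes needed: |"05391582"| − 4 = 8 − 4 = 4.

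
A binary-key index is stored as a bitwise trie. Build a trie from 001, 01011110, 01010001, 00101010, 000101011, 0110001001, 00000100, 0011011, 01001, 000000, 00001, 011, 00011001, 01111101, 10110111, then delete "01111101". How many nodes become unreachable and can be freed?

Walk "01111101" from the leaf back toward the root, removing each node that no remaining word uses.
The suffix "11101" (5 nodes) is used only by "01111101"; the node for "011" still has the child "0", so pruning stops there.
Nodes removed: 5

5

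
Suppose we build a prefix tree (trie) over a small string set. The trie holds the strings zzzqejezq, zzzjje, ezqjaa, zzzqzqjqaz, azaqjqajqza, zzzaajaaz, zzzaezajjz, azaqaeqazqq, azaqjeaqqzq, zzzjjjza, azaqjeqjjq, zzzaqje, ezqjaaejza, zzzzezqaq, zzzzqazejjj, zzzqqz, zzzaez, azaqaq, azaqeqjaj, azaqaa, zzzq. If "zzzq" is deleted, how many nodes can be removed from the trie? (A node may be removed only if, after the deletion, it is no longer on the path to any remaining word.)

A node on "zzzq"'s path can go only if nothing else ends at it or branches off below it.
Every node on "zzzq" is still needed (e.g. by "zzzqejezq"), so nothing is freed.
Nodes removed: 0

0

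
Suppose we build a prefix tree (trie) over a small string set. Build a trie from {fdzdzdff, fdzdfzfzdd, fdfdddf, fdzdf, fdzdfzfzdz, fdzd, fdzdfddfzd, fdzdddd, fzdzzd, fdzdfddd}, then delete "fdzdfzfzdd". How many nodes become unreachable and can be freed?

1

After clearing the end-marker at "fdzdfzfzdd", prune upward until reaching a node still needed by another word.
The suffix "d" (1 node) is used only by "fdzdfzfzdd"; the node for "fdzdfzfzd" still has the child "z", so pruning stops there.
Nodes removed: 1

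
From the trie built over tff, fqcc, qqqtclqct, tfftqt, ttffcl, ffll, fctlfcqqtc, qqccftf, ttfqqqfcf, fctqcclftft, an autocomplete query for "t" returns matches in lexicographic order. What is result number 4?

ttfqqqfcf

DFS of the "t" subtree visits, in order: "tff", "tfftqt", "ttffcl", "ttfqqqfcf"
The 4th is ttfqqqfcf.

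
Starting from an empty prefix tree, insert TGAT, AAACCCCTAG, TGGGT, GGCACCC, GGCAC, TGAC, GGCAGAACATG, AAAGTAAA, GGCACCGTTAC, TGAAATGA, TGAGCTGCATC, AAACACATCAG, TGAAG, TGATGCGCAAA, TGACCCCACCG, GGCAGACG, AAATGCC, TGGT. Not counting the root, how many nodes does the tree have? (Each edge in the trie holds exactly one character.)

84

Count nodes per top-level branch (shared prefixes stored once):
  'A'-branch (AAACACATCAG, AAACCCCTAG, AAAGTAAA, AAATGCC): 26 nodes
  'G'-branch (GGCAC, GGCACCC, GGCACCGTTAC, GGCAGAACATG, GGCAGACG): 21 nodes
  'T'-branch (TGAAATGA, TGAAG, TGAC, TGACCCCACCG, TGAGCTGCATC, TGAT, TGATGCGCAAA, TGGGT, TGGT): 37 nodes
Sum: 84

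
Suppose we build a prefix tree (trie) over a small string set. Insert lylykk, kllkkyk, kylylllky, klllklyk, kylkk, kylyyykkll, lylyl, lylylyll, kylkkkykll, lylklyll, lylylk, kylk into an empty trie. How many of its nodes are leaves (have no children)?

Leaves are exactly the stored words that no other stored word extends.
Those words: "kllkkyk", "klllklyk", "kylkkkykll", "kylylllky", "kylyyykkll", "lylklyll", "lylykk", "lylylk", "lylylyll"
Leaf count: 9

9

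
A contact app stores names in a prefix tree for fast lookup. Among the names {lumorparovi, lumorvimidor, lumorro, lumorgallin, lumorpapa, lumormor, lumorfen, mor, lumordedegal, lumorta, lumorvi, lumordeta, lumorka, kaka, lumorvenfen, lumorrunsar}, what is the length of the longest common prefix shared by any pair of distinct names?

7

Equivalently: take the maximum, over all pairs, of their longest common prefix length.
e.g. "lumordedegal" and "lumordeta" share the prefix "lumorde" of length 7; no pair shares a longer one.
Longest shared-prefix length: 7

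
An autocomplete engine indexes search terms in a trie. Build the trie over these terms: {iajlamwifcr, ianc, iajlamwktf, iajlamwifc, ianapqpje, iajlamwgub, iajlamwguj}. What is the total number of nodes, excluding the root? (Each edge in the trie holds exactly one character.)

Count nodes per top-level branch (shared prefixes stored once):
  'i'-branch (iajlamwgub, iajlamwguj, iajlamwifc, iajlamwifcr, iajlamwktf, ianapqpje, ianc): 26 nodes
Sum: 26

26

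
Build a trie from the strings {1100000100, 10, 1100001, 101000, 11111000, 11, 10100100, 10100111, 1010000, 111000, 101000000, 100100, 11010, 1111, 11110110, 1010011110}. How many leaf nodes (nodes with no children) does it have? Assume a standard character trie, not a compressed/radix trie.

10

A leaf is a node with no children — equivalently, the end of a word that is not a proper prefix of any other stored word.
Those words: "100100", "101000000", "10100100", "1010011110", "1100000100", "1100001", "11010", "111000", "11110110", "11111000"
Leaf count: 10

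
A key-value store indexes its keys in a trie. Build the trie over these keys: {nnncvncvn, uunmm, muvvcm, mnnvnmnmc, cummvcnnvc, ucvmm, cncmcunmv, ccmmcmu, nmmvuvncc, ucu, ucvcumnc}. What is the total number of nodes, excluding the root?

70

Insert word by word; a character creates a node only if that edge doesn't already exist:
  "nnncvncvn" → 9 new (n, n, n, c, v, n, c, v, n)
  "uunmm" → 5 new (u, u, n, m, m)
  "muvvcm" → 6 new (m, u, v, v, c, m)
  "mnnvnmnmc" → prefix "m" already present; 8 new (n, n, v, n, m, n, m, c)
  "cummvcnnvc" → 10 new (c, u, m, m, v, c, n, n, v, c)
  "ucvmm" → prefix "u" already present; 4 new (c, v, m, m)
  "cncmcunmv" → prefix "c" already present; 8 new (n, c, m, c, u, n, m, v)
  "ccmmcmu" → prefix "c" already present; 6 new (c, m, m, c, m, u)
  "nmmvuvncc" → prefix "n" already present; 8 new (m, m, v, u, v, n, c, c)
  "ucu" → prefix "uc" already present; 1 new (u)
  "ucvcumnc" → prefix "ucv" already present; 5 new (c, u, m, n, c)
Total nodes = 9 + 5 + 6 + 8 + 10 + 4 + 8 + 6 + 8 + 1 + 5 = 70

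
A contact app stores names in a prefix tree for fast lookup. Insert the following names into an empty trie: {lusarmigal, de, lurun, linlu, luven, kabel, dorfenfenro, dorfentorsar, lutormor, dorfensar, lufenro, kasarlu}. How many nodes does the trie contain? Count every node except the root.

62

Insert word by word; a character creates a node only if that edge doesn't already exist:
  "lusarmigal" → 10 new (l, u, s, a, r, m, i, g, a, l)
  "de" → 2 new (d, e)
  "lurun" → prefix "lu" already present; 3 new (r, u, n)
  "linlu" → prefix "l" already present; 4 new (i, n, l, u)
  "luven" → prefix "lu" already present; 3 new (v, e, n)
  "kabel" → 5 new (k, a, b, e, l)
  "dorfenfenro" → prefix "d" already present; 10 new (o, r, f, e, n, f, e, n, r, o)
  "dorfentorsar" → prefix "dorfen" already present; 6 new (t, o, r, s, a, r)
  "lutormor" → prefix "lu" already present; 6 new (t, o, r, m, o, r)
  "dorfensar" → prefix "dorfen" already present; 3 new (s, a, r)
  "lufenro" → prefix "lu" already present; 5 new (f, e, n, r, o)
  "kasarlu" → prefix "ka" already present; 5 new (s, a, r, l, u)
Total nodes = 10 + 2 + 3 + 4 + 3 + 5 + 10 + 6 + 6 + 3 + 5 + 5 = 62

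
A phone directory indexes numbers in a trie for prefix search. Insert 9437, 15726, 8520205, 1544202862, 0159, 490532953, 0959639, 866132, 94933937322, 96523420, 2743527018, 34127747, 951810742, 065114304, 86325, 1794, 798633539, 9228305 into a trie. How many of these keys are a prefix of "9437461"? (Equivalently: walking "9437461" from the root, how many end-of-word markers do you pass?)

Traverse "9437461" character by character; count nodes along the way that are marked as word ends.
Prefixes of the query that are stored words: "9437"
Count: 1

1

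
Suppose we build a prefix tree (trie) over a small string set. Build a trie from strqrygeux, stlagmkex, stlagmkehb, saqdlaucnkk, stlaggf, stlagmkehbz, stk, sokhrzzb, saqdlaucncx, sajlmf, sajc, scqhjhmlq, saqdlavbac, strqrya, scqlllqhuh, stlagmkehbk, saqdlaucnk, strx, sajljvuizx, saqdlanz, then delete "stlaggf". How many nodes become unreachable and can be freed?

After clearing the end-marker at "stlaggf", prune upward until reaching a node still needed by another word.
The suffix "gf" (2 nodes) is used only by "stlaggf"; the node for "stlag" still has the child "m", so pruning stops there.
Nodes removed: 2

2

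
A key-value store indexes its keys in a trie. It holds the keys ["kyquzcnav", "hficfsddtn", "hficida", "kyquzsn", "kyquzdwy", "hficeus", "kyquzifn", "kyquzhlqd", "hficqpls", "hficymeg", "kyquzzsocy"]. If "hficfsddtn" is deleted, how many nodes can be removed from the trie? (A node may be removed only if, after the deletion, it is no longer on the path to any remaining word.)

6

After clearing the end-marker at "hficfsddtn", prune upward until reaching a node still needed by another word.
The suffix "fsddtn" (6 nodes) is used only by "hficfsddtn"; the node for "hfic" still has the child "i", so pruning stops there.
Nodes removed: 6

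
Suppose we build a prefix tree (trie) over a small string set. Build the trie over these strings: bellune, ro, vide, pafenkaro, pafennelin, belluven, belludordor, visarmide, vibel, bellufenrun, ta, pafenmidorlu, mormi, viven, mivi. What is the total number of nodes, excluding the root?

72

Count nodes per top-level branch (shared prefixes stored once):
  'b'-branch (belludordor, bellufenrun, bellune, belluven): 22 nodes
  'm'-branch (mivi, mormi): 8 nodes
  'p'-branch (pafenkaro, pafenmidorlu, pafennelin): 21 nodes
  'r'-branch (ro): 2 nodes
  't'-branch (ta): 2 nodes
  'v'-branch (vibel, vide, visarmide, viven): 17 nodes
Sum: 72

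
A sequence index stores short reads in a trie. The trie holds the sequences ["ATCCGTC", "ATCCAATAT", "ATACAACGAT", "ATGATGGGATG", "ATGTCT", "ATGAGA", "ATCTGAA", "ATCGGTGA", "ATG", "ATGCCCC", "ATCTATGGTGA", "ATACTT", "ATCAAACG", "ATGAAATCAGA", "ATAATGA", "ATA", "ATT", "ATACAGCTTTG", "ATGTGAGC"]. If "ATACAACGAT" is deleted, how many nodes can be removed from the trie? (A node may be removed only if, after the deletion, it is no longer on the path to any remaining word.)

Walk "ATACAACGAT" from the leaf back toward the root, removing each node that no remaining word uses.
The suffix "ACGAT" (5 nodes) is used only by "ATACAACGAT"; the node for "ATACA" still has the child "G", so pruning stops there.
Nodes removed: 5

5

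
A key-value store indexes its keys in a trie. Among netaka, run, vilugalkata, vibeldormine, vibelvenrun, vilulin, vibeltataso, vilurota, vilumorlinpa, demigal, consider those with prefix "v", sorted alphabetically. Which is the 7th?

DFS of the "v" subtree visits, in order: "vibeldormine", "vibeltataso", "vibelvenrun", "vilugalkata", "vilulin", "vilumorlinpa", "vilurota"
Position 7: vilurota

vilurota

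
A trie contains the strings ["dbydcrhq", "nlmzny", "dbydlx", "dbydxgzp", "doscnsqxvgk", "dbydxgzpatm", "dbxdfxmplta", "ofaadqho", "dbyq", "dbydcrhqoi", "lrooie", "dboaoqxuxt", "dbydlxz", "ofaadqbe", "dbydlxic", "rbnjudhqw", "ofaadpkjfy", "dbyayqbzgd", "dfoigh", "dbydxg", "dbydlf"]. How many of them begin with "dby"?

11

Traverse to the node for "dby", then collect every word in that subtree.
Matches: "dbyayqbzgd", "dbydcrhq", "dbydcrhqoi", "dbydlf", "dbydlx", "dbydlxic", "dbydlxz", "dbydxg", "dbydxgzp", "dbydxgzpatm", "dbyq"
Count: 11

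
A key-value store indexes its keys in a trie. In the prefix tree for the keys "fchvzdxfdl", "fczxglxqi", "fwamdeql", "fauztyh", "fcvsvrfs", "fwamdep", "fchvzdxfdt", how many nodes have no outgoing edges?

Leaves are exactly the stored words that no other stored word extends.
Those words: "fauztyh", "fchvzdxfdl", "fchvzdxfdt", "fcvsvrfs", "fczxglxqi", "fwamdep", "fwamdeql"
Leaf count: 7

7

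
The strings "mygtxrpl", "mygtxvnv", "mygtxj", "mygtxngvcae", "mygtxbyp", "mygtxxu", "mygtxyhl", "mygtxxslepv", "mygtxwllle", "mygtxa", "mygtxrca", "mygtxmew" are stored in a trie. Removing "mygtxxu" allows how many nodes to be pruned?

1

Walk "mygtxxu" from the leaf back toward the root, removing each node that no remaining word uses.
The suffix "u" (1 node) is used only by "mygtxxu"; the node for "mygtxx" still has the child "s", so pruning stops there.
Nodes removed: 1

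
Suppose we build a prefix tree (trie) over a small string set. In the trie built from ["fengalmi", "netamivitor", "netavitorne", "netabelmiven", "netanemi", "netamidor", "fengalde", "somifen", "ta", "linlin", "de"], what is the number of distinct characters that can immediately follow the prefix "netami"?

2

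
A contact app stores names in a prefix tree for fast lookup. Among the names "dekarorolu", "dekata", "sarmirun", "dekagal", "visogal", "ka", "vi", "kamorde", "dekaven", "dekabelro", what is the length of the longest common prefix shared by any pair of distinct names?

Look for the deepest trie node that still has at least two words in its subtree.
e.g. "dekabelro" and "dekagal" share the prefix "deka" of length 4; no pair shares a longer one.
Longest shared-prefix length: 4

4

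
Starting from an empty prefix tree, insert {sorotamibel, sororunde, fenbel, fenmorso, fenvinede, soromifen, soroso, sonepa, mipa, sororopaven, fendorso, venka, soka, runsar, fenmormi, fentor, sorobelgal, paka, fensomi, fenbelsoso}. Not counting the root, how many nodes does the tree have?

Trace insertions, counting only characters that open a new branch:
  "sorotamibel" → 11 new (s, o, r, o, t, a, m, i, b, e, l)
  "sororunde" → prefix "soro" already present; 5 new (r, u, n, d, e)
  "fenbel" → 6 new (f, e, n, b, e, l)
  "fenmorso" → prefix "fen" already present; 5 new (m, o, r, s, o)
  "fenvinede" → prefix "fen" already present; 6 new (v, i, n, e, d, e)
  "soromifen" → prefix "soro" already present; 5 new (m, i, f, e, n)
  "soroso" → prefix "soro" already present; 2 new (s, o)
  "sonepa" → prefix "so" already present; 4 new (n, e, p, a)
  "mipa" → 4 new (m, i, p, a)
  "sororopaven" → prefix "soror" already present; 6 new (o, p, a, v, e, n)
  "fendorso" → prefix "fen" already present; 5 new (d, o, r, s, o)
  "venka" → 5 new (v, e, n, k, a)
  "soka" → prefix "so" already present; 2 new (k, a)
  "runsar" → 6 new (r, u, n, s, a, r)
  "fenmormi" → prefix "fenmor" already present; 2 new (m, i)
  "fentor" → prefix "fen" already present; 3 new (t, o, r)
  "sorobelgal" → prefix "soro" already present; 6 new (b, e, l, g, a, l)
  "paka" → 4 new (p, a, k, a)
  "fensomi" → prefix "fen" already present; 4 new (s, o, m, i)
  "fenbelsoso" → prefix "fenbel" already present; 4 new (s, o, s, o)
Total nodes = 11 + 5 + 6 + 5 + 6 + 5 + 2 + 4 + 4 + 6 + 5 + 5 + 2 + 6 + 2 + 3 + 6 + 4 + 4 + 4 = 95

95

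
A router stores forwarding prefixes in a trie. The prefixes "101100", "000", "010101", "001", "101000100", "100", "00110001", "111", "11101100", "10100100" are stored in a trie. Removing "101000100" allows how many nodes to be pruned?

4

A node on "101000100"'s path can go only if nothing else ends at it or branches off below it.
The suffix "0100" (4 nodes) is used only by "101000100"; the node for "10100" still has the child "1", so pruning stops there.
Nodes removed: 4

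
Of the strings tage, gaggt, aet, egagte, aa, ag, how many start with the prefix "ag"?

Walk to "ag"; the words in its subtree are exactly those with that prefix.
Matches: "ag"
Count: 1

1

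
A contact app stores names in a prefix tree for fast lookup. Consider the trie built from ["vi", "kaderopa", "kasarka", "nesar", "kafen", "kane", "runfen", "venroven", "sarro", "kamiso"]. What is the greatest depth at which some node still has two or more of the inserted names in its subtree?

2

Look for the deepest trie node that still has at least two words in its subtree.
e.g. "kaderopa" and "kafen" share the prefix "ka" of length 2; no pair shares a longer one.
Longest shared-prefix length: 2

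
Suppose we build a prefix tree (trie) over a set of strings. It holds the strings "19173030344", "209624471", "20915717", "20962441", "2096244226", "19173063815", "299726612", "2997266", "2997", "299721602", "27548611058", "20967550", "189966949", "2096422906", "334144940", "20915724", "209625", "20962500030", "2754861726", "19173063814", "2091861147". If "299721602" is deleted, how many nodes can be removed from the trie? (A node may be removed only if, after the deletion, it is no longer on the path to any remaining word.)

4

Walk "299721602" from the leaf back toward the root, removing each node that no remaining word uses.
The suffix "1602" (4 nodes) is used only by "299721602"; the node for "29972" still has the child "6", so pruning stops there.
Nodes removed: 4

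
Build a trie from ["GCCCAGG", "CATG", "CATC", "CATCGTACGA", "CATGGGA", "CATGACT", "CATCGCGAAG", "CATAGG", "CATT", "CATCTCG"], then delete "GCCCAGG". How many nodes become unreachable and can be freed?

Walk "GCCCAGG" from the leaf back toward the root, removing each node that no remaining word uses.
No other word shares any prefix with "GCCCAGG", so all 7 of its nodes go.
Nodes removed: 7

7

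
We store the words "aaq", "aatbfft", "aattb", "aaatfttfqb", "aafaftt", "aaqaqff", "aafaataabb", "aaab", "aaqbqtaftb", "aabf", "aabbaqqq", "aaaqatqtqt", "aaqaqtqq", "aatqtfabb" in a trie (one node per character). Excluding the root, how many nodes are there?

64

Trace insertions, counting only characters that open a new branch:
  "aaq" → 3 new (a, a, q)
  "aatbfft" → prefix "aa" already present; 5 new (t, b, f, f, t)
  "aattb" → prefix "aat" already present; 2 new (t, b)
  "aaatfttfqb" → prefix "aa" already present; 8 new (a, t, f, t, t, f, q, b)
  "aafaftt" → prefix "aa" already present; 5 new (f, a, f, t, t)
  "aaqaqff" → prefix "aaq" already present; 4 new (a, q, f, f)
  "aafaataabb" → prefix "aafa" already present; 6 new (a, t, a, a, b, b)
  "aaab" → prefix "aaa" already present; 1 new (b)
  "aaqbqtaftb" → prefix "aaq" already present; 7 new (b, q, t, a, f, t, b)
  "aabf" → prefix "aa" already present; 2 new (b, f)
  "aabbaqqq" → prefix "aab" already present; 5 new (b, a, q, q, q)
  "aaaqatqtqt" → prefix "aaa" already present; 7 new (q, a, t, q, t, q, t)
  "aaqaqtqq" → prefix "aaqaq" already present; 3 new (t, q, q)
  "aatqtfabb" → prefix "aat" already present; 6 new (q, t, f, a, b, b)
Total nodes = 3 + 5 + 2 + 8 + 5 + 4 + 6 + 1 + 7 + 2 + 5 + 7 + 3 + 6 = 64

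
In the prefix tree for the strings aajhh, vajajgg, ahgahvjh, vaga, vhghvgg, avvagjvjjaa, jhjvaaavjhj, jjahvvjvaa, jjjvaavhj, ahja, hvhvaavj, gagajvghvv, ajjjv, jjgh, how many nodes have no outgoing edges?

14

Leaves are exactly the stored words that no other stored word extends.
Those words: "aajhh", "ahgahvjh", "ahja", "ajjjv", "avvagjvjjaa", "gagajvghvv", "hvhvaavj", "jhjvaaavjhj", "jjahvvjvaa", "jjgh", "jjjvaavhj", "vaga", "vajajgg", "vhghvgg"
Leaf count: 14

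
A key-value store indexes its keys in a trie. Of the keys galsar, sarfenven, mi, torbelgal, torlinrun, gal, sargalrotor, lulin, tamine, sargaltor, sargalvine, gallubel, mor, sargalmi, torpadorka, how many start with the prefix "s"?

Traverse to the node for "s", then collect every word in that subtree.
Words under "s": sarfenven, sargalmi, sargalrotor, sargaltor, sargalvine
Count: 5

5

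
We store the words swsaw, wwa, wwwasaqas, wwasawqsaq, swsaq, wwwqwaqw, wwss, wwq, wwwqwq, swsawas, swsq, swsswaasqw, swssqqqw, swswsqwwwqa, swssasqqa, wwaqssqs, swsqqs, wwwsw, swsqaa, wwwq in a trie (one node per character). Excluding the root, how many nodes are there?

For each word, the new-node count is its length minus the longest prefix already in the trie:
  "swsaw" → 5 new (s, w, s, a, w)
  "wwa" → 3 new (w, w, a)
  "wwwasaqas" → prefix "ww" already present; 7 new (w, a, s, a, q, a, s)
  "wwasawqsaq" → prefix "wwa" already present; 7 new (s, a, w, q, s, a, q)
  "swsaq" → prefix "swsa" already present; 1 new (q)
  "wwwqwaqw" → prefix "www" already present; 5 new (q, w, a, q, w)
  "wwss" → prefix "ww" already present; 2 new (s, s)
  "wwq" → prefix "ww" already present; 1 new (q)
  "wwwqwq" → prefix "wwwqw" already present; 1 new (q)
  "swsawas" → prefix "swsaw" already present; 2 new (a, s)
  "swsq" → prefix "sws" already present; 1 new (q)
  "swsswaasqw" → prefix "sws" already present; 7 new (s, w, a, a, s, q, w)
  "swssqqqw" → prefix "swss" already present; 4 new (q, q, q, w)
  "swswsqwwwqa" → prefix "sws" already present; 8 new (w, s, q, w, w, w, q, a)
  "swssasqqa" → prefix "swss" already present; 5 new (a, s, q, q, a)
  "wwaqssqs" → prefix "wwa" already present; 5 new (q, s, s, q, s)
  "swsqqs" → prefix "swsq" already present; 2 new (q, s)
  "wwwsw" → prefix "www" already present; 2 new (s, w)
  "swsqaa" → prefix "swsq" already present; 2 new (a, a)
  "wwwq" → prefix "wwwq" already present; 0 new (none)
Total nodes = 5 + 3 + 7 + 7 + 1 + 5 + 2 + 1 + 1 + 2 + 1 + 7 + 4 + 8 + 5 + 5 + 2 + 2 + 2 + 0 = 70

70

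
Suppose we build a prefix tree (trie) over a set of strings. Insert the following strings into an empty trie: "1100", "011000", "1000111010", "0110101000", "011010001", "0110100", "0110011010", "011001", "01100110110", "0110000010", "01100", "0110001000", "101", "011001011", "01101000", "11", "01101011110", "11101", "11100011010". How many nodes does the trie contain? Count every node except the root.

61

Trace insertions, counting only characters that open a new branch:
  "1100" → 4 new (1, 1, 0, 0)
  "011000" → 6 new (0, 1, 1, 0, 0, 0)
  "1000111010" → prefix "1" already present; 9 new (0, 0, 0, 1, 1, 1, 0, 1, 0)
  "0110101000" → prefix "0110" already present; 6 new (1, 0, 1, 0, 0, 0)
  "011010001" → prefix "011010" already present; 3 new (0, 0, 1)
  "0110100" → prefix "0110100" already present; 0 new (none)
  "0110011010" → prefix "01100" already present; 5 new (1, 1, 0, 1, 0)
  "011001" → prefix "011001" already present; 0 new (none)
  "01100110110" → prefix "011001101" already present; 2 new (1, 0)
  "0110000010" → prefix "011000" already present; 4 new (0, 0, 1, 0)
  "01100" → prefix "01100" already present; 0 new (none)
  "0110001000" → prefix "011000" already present; 4 new (1, 0, 0, 0)
  "101" → prefix "10" already present; 1 new (1)
  "011001011" → prefix "011001" already present; 3 new (0, 1, 1)
  "01101000" → prefix "01101000" already present; 0 new (none)
  "11" → prefix "11" already present; 0 new (none)
  "01101011110" → prefix "0110101" already present; 4 new (1, 1, 1, 0)
  "11101" → prefix "11" already present; 3 new (1, 0, 1)
  "11100011010" → prefix "1110" already present; 7 new (0, 0, 1, 1, 0, 1, 0)
Total nodes = 4 + 6 + 9 + 6 + 3 + 0 + 5 + 0 + 2 + 4 + 0 + 4 + 1 + 3 + 0 + 0 + 4 + 3 + 7 = 61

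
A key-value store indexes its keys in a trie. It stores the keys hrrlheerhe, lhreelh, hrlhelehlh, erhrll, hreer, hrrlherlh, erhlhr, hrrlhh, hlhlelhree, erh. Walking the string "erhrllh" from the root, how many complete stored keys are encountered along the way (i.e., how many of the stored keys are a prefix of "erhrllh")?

Traverse "erhrllh" character by character; count nodes along the way that are marked as word ends.
Prefixes of the query that are stored words: "erh", "erhrll"
Count: 2

2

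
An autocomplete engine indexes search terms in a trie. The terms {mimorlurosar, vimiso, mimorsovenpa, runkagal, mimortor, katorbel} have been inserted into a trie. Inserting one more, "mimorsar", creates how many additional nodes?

2

"mimors" is already a path in the trie; the remaining "ar" must be added.
New nodes needed: |"mimorsar"| − 6 = 8 − 6 = 2.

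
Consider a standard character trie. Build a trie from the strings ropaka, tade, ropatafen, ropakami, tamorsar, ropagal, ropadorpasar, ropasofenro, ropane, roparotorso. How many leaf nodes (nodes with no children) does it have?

9

A leaf is a node with no children — equivalently, the end of a word that is not a proper prefix of any other stored word.
Those words: "ropadorpasar", "ropagal", "ropakami", "ropane", "roparotorso", "ropasofenro", "ropatafen", "tade", "tamorsar"
Leaf count: 9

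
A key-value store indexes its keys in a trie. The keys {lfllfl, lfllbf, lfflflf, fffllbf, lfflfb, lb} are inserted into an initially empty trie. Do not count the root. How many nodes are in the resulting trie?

Trace insertions, counting only characters that open a new branch:
  "lfllfl" → 6 new (l, f, l, l, f, l)
  "lfllbf" → prefix "lfll" already present; 2 new (b, f)
  "lfflflf" → prefix "lf" already present; 5 new (f, l, f, l, f)
  "fffllbf" → 7 new (f, f, f, l, l, b, f)
  "lfflfb" → prefix "lfflf" already present; 1 new (b)
  "lb" → prefix "l" already present; 1 new (b)
Total nodes = 6 + 2 + 5 + 7 + 1 + 1 = 22

22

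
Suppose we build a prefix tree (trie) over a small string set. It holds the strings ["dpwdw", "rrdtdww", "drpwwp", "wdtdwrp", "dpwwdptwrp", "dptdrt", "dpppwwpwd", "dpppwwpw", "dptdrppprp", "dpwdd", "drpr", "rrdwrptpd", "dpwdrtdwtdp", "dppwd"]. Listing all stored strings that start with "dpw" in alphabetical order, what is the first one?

Words with prefix "dpw", in lexicographic order: "dpwdd", "dpwdrtdwtdp", "dpwdw", "dpwwdptwrp"
The 1st is dpwdd.

dpwdd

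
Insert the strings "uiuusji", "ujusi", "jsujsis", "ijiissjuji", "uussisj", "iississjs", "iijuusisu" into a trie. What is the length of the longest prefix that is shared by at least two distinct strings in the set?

Equivalently: take the maximum, over all pairs, of their longest common prefix length.
e.g. "iijuusisu" and "iississjs" share the prefix "ii" of length 2; no pair shares a longer one.
Longest shared-prefix length: 2

2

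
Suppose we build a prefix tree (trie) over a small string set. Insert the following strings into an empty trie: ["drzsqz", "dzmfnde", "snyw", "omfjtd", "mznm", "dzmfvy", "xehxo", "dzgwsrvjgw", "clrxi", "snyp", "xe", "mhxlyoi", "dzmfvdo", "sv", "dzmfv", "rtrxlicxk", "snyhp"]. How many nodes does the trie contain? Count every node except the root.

67

For each word, the new-node count is its length minus the longest prefix already in the trie:
  "drzsqz" → 6 new (d, r, z, s, q, z)
  "dzmfnde" → prefix "d" already present; 6 new (z, m, f, n, d, e)
  "snyw" → 4 new (s, n, y, w)
  "omfjtd" → 6 new (o, m, f, j, t, d)
  "mznm" → 4 new (m, z, n, m)
  "dzmfvy" → prefix "dzmf" already present; 2 new (v, y)
  "xehxo" → 5 new (x, e, h, x, o)
  "dzgwsrvjgw" → prefix "dz" already present; 8 new (g, w, s, r, v, j, g, w)
  "clrxi" → 5 new (c, l, r, x, i)
  "snyp" → prefix "sny" already present; 1 new (p)
  "xe" → prefix "xe" already present; 0 new (none)
  "mhxlyoi" → prefix "m" already present; 6 new (h, x, l, y, o, i)
  "dzmfvdo" → prefix "dzmfv" already present; 2 new (d, o)
  "sv" → prefix "s" already present; 1 new (v)
  "dzmfv" → prefix "dzmfv" already present; 0 new (none)
  "rtrxlicxk" → 9 new (r, t, r, x, l, i, c, x, k)
  "snyhp" → prefix "sny" already present; 2 new (h, p)
Total nodes = 6 + 6 + 4 + 6 + 4 + 2 + 5 + 8 + 5 + 1 + 0 + 6 + 2 + 1 + 0 + 9 + 2 = 67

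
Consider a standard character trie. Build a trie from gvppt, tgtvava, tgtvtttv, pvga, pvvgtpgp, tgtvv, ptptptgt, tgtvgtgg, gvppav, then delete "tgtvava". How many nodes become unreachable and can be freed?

3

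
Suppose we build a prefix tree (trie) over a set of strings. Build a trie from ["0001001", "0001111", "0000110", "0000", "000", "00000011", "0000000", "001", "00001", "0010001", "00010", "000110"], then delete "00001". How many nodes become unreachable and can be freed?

0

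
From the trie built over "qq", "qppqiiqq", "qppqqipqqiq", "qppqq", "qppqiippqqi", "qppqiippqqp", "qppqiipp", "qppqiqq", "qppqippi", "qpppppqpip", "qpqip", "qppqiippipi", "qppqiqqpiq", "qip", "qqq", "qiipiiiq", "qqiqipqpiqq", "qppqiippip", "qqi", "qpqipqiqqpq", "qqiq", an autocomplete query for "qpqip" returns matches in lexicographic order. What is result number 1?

Filter for "qpqip…" and sort: "qpqip", "qpqipqiqqpq"
Position 1: qpqip

qpqip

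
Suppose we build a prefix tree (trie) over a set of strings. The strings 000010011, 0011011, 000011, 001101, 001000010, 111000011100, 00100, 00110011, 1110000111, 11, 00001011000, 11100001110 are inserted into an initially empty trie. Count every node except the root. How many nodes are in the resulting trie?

41

Count nodes per top-level branch (shared prefixes stored once):
  '0'-branch (000010011, 00001011000, 000011, 00100, 001000010, 00110011, 001101, 0011011): 29 nodes
  '1'-branch (11, 1110000111, 11100001110, 111000011100): 12 nodes
Sum: 41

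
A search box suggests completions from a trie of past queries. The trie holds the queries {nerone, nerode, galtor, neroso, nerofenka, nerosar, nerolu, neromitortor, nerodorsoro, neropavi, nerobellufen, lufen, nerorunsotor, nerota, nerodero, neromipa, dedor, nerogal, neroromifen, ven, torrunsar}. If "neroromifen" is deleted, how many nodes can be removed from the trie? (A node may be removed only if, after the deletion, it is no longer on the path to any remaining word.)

6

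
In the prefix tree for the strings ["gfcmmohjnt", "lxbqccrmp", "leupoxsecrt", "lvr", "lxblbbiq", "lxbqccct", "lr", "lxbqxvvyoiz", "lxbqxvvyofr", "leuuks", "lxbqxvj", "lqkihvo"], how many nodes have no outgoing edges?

12

A leaf is a node with no children — equivalently, the end of a word that is not a proper prefix of any other stored word.
Those words: "gfcmmohjnt", "leupoxsecrt", "leuuks", "lqkihvo", "lr", "lvr", "lxblbbiq", "lxbqccct", "lxbqccrmp", "lxbqxvj", "lxbqxvvyofr", "lxbqxvvyoiz"
Leaf count: 12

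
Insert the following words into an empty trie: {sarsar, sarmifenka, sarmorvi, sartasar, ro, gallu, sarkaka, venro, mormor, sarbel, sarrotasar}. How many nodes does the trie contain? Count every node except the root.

54

Count nodes per top-level branch (shared prefixes stored once):
  'g'-branch (gallu): 5 nodes
  'm'-branch (mormor): 6 nodes
  'r'-branch (ro): 2 nodes
  's'-branch (sarbel, sarkaka, sarmifenka, sarmorvi, sarrotasar, sarsar, sartasar): 36 nodes
  'v'-branch (venro): 5 nodes
Sum: 54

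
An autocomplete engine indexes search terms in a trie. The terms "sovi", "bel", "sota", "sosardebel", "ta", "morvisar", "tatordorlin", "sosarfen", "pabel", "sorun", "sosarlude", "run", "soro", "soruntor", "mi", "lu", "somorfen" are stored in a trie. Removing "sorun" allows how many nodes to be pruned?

0

Walk "sorun" from the leaf back toward the root, removing each node that no remaining word uses.
Every node on "sorun" is still needed (e.g. by "soruntor"), so nothing is freed.
Nodes removed: 0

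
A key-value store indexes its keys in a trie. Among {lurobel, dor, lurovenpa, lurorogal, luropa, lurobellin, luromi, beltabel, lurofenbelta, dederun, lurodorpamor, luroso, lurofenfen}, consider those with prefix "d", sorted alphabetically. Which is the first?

Words with prefix "d", in lexicographic order: "dederun", "dor"
Position 1: dederun

dederun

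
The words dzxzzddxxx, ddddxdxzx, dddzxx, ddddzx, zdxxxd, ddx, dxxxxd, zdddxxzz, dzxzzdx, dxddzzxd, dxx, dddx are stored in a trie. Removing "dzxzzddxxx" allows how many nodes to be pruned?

4

A node on "dzxzzddxxx"'s path can go only if nothing else ends at it or branches off below it.
The suffix "dxxx" (4 nodes) is used only by "dzxzzddxxx"; the node for "dzxzzd" still has the child "x", so pruning stops there.
Nodes removed: 4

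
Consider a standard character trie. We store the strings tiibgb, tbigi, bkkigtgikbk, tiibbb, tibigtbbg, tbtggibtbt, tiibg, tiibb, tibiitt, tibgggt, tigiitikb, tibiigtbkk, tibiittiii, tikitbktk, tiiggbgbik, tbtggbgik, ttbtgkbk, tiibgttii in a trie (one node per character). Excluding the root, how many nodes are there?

For each word, the new-node count is its length minus the longest prefix already in the trie:
  "tiibgb" → 6 new (t, i, i, b, g, b)
  "tbigi" → prefix "t" already present; 4 new (b, i, g, i)
  "bkkigtgikbk" → 11 new (b, k, k, i, g, t, g, i, k, b, k)
  "tiibbb" → prefix "tiib" already present; 2 new (b, b)
  "tibigtbbg" → prefix "ti" already present; 7 new (b, i, g, t, b, b, g)
  "tbtggibtbt" → prefix "tb" already present; 8 new (t, g, g, i, b, t, b, t)
  "tiibg" → prefix "tiibg" already present; 0 new (none)
  "tiibb" → prefix "tiibb" already present; 0 new (none)
  "tibiitt" → prefix "tibi" already present; 3 new (i, t, t)
  "tibgggt" → prefix "tib" already present; 4 new (g, g, g, t)
  "tigiitikb" → prefix "ti" already present; 7 new (g, i, i, t, i, k, b)
  "tibiigtbkk" → prefix "tibii" already present; 5 new (g, t, b, k, k)
  "tibiittiii" → prefix "tibiitt" already present; 3 new (i, i, i)
  "tikitbktk" → prefix "ti" already present; 7 new (k, i, t, b, k, t, k)
  "tiiggbgbik" → prefix "tii" already present; 7 new (g, g, b, g, b, i, k)
  "tbtggbgik" → prefix "tbtgg" already present; 4 new (b, g, i, k)
  "ttbtgkbk" → prefix "t" already present; 7 new (t, b, t, g, k, b, k)
  "tiibgttii" → prefix "tiibg" already present; 4 new (t, t, i, i)
Total nodes = 6 + 4 + 11 + 2 + 7 + 8 + 0 + 0 + 3 + 4 + 7 + 5 + 3 + 7 + 7 + 4 + 7 + 4 = 89

89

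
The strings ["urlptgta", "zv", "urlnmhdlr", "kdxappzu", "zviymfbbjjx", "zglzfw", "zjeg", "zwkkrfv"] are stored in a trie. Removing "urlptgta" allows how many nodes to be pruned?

5

A node on "urlptgta"'s path can go only if nothing else ends at it or branches off below it.
The suffix "ptgta" (5 nodes) is used only by "urlptgta"; the node for "url" still has the child "n", so pruning stops there.
Nodes removed: 5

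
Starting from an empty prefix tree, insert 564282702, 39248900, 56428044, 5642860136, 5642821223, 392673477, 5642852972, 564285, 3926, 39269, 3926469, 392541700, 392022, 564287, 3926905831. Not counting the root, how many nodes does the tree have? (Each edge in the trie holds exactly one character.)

Trace insertions, counting only characters that open a new branch:
  "564282702" → 9 new (5, 6, 4, 2, 8, 2, 7, 0, 2)
  "39248900" → 8 new (3, 9, 2, 4, 8, 9, 0, 0)
  "56428044" → prefix "56428" already present; 3 new (0, 4, 4)
  "5642860136" → prefix "56428" already present; 5 new (6, 0, 1, 3, 6)
  "5642821223" → prefix "564282" already present; 4 new (1, 2, 2, 3)
  "392673477" → prefix "392" already present; 6 new (6, 7, 3, 4, 7, 7)
  "5642852972" → prefix "56428" already present; 5 new (5, 2, 9, 7, 2)
  "564285" → prefix "564285" already present; 0 new (none)
  "3926" → prefix "3926" already present; 0 new (none)
  "39269" → prefix "3926" already present; 1 new (9)
  "3926469" → prefix "3926" already present; 3 new (4, 6, 9)
  "392541700" → prefix "392" already present; 6 new (5, 4, 1, 7, 0, 0)
  "392022" → prefix "392" already present; 3 new (0, 2, 2)
  "564287" → prefix "56428" already present; 1 new (7)
  "3926905831" → prefix "39269" already present; 5 new (0, 5, 8, 3, 1)
Total nodes = 9 + 8 + 3 + 5 + 4 + 6 + 5 + 0 + 0 + 1 + 3 + 6 + 3 + 1 + 5 = 59

59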